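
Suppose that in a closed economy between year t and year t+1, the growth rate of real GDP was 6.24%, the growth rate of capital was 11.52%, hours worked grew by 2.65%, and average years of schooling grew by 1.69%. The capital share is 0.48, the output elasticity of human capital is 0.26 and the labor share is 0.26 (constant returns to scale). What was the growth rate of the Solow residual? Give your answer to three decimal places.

-0.418%

Labor's share = 1 − 0.48 − 0.26 = 0.26.
Capital: 0.48 × 11.52 = 5.5296 pp.
Average years of schooling: 0.26 × 1.69 = 0.4394 pp.
Hours worked: 0.26 × 2.65 = 0.689 pp.
TFP growth = 6.24 − 6.658 = -0.418%.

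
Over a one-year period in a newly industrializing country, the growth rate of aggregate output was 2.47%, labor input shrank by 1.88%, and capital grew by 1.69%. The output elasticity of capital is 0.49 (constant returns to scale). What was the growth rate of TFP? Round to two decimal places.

Labor's share = 1 − 0.49 = 0.51.
Capital: 0.49 × 1.69 = 0.8281 pp.
Labor input: 0.51 × (-1.88) = -0.9588 pp.
TFP growth = 2.47 + 0.1307 = 2.6007%.

TFP grew 2.60%.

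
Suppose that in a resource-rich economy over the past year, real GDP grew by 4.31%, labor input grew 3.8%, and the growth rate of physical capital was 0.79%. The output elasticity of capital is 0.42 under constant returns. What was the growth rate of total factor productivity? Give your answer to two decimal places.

1.77%

Labor's share = 1 − 0.42 = 0.58.
Physical capital: 0.42 × 0.79 = 0.3318 pp.
Labor input: 0.58 × 3.8 = 2.204 pp.
TFP growth = 4.31 − 2.5358 = 1.7742%.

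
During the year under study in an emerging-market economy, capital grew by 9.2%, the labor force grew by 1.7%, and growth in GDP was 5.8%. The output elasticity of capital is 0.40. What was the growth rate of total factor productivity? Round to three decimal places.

Labor's share = 1 − 0.4 = 0.6.
Capital: 0.4 × 9.2 = 3.68 pp.
The labor force: 0.6 × 1.7 = 1.02 pp.
TFP growth = 5.8 − 4.7 = 1.1%.

1.100%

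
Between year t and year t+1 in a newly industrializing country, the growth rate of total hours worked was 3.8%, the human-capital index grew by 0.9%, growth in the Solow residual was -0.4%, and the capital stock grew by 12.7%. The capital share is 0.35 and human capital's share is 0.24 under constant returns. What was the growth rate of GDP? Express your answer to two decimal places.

Labor's share = 1 − 0.35 − 0.24 = 0.41.
The capital stock: 0.35 × 12.7 = 4.445 pp.
The human-capital index: 0.24 × 0.9 = 0.216 pp.
Total hours worked: 0.41 × 3.8 = 1.558 pp.
Output growth = -0.4 + 6.219 = 5.819%.

5.82%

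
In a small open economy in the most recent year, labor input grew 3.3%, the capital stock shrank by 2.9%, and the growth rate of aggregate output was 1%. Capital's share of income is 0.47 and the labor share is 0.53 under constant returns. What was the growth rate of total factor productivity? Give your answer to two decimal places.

Labor's share = 1 − 0.47 = 0.53.
The capital stock: 0.47 × (-2.9) = -1.363 pp.
Labor input: 0.53 × 3.3 = 1.749 pp.
TFP growth = 1 − 0.386 = 0.614%.

0.61%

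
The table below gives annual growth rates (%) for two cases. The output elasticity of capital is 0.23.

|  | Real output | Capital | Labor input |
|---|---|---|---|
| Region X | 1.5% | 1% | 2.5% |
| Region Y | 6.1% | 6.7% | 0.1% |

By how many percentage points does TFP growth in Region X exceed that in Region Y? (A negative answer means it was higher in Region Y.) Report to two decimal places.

-5.14 percentage points

Labor's share = 1 − 0.23 = 0.77.
Region X: TFP = 1.5 − 0.23 − 1.925 = -0.655%.
Region Y: TFP = 6.1 − 1.541 − 0.077 = 4.482%.
Difference = -0.655 − (4.482) = -5.137 pp.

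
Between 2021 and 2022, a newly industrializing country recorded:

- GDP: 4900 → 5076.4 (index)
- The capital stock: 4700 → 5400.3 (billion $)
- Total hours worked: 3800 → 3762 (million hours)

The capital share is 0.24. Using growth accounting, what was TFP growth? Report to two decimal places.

GDP growth = (5076.4 − 4900) / 4900 = 3.6%.
The capital stock growth = (5400.3 − 4700) / 4700 = 14.9%.
Total hours worked growth = (3762 − 3800) / 3800 = -1%.
Labor's share = 1 − 0.24 = 0.76.
The capital stock: 0.24 × 14.9 = 3.576 pp.
Total hours worked: 0.76 × (-1) = -0.76 pp.
TFP growth = 3.6 − 2.816 = 0.784%.

0.78%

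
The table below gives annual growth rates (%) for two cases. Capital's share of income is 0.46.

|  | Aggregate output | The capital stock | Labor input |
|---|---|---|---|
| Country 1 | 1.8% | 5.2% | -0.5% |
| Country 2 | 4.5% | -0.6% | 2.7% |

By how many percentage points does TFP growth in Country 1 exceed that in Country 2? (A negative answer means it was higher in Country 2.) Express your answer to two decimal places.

Labor's share = 1 − 0.46 = 0.54.
Country 1: TFP = 1.8 − 2.392 + 0.27 = -0.322%.
Country 2: TFP = 4.5 + 0.276 − 1.458 = 3.318%.
Difference = -0.322 − (3.318) = -3.64 pp.

-3.64 percentage points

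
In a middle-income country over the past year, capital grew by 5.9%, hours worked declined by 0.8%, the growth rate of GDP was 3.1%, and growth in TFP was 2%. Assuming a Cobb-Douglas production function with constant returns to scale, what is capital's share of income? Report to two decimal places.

gY = gA + α·gK + (1−α)·gL, so gY − gA − gL = α(gK − gL).
3.1 − 2 + 0.8 = α × (5.9 − (-0.8)).
1.9 = 6.7 α, so α = 0.2836.

Capital's share of income is 0.28.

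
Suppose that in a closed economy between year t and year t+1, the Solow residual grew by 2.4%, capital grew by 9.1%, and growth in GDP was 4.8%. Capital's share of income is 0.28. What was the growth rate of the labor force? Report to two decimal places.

Labor's share = 1 − 0.28 = 0.72.
gY = gA + 0.28×9.1 + 0.72×g.
0.72×g = 4.8 − 2.4 − 2.548 = -0.148.
g = -0.148 / 0.72 = -0.2056%.

-0.21%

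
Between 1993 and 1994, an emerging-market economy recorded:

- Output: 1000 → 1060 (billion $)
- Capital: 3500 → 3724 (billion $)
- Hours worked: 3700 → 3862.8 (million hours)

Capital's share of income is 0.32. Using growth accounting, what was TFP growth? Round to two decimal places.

0.96%

Output growth = (1060 − 1000) / 1000 = 6%.
Capital growth = (3724 − 3500) / 3500 = 6.4%.
Hours worked growth = (3862.8 − 3700) / 3700 = 4.4%.
Labor's share = 1 − 0.32 = 0.68.
Capital: 0.32 × 6.4 = 2.048 pp.
Hours worked: 0.68 × 4.4 = 2.992 pp.
TFP growth = 6 − 5.04 = 0.96%.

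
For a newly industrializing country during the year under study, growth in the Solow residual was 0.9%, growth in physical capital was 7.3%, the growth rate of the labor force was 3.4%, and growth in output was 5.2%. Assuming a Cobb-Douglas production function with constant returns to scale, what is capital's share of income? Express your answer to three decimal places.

gY = gA + α·gK + (1−α)·gL, so gY − gA − gL = α(gK − gL).
5.2 − 0.9 − 3.4 = α × (7.3 − 3.4).
0.9 = 3.9 α, so α = 0.23077.

0.231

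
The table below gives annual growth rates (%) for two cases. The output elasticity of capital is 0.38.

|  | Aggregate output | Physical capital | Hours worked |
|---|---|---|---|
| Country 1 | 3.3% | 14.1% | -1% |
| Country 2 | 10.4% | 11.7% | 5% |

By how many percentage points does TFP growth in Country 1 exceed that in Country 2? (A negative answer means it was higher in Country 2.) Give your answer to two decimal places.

Labor's share = 1 − 0.38 = 0.62.
Country 1: TFP = 3.3 − 5.358 + 0.62 = -1.438%.
Country 2: TFP = 10.4 − 4.446 − 3.1 = 2.854%.
Difference = -1.438 − (2.854) = -4.292 pp.

-4.29 percentage points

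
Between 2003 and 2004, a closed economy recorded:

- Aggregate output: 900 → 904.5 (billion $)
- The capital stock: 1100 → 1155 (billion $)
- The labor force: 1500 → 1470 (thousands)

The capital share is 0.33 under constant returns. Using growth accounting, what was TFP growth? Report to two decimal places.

0.19%

Aggregate output growth = (904.5 − 900) / 900 = 0.5%.
The capital stock growth = (1155 − 1100) / 1100 = 5%.
The labor force growth = (1470 − 1500) / 1500 = -2%.
Labor's share = 1 − 0.33 = 0.67.
The capital stock: 0.33 × 5 = 1.65 pp.
The labor force: 0.67 × (-2) = -1.34 pp.
TFP growth = 0.5 − 0.31 = 0.19%.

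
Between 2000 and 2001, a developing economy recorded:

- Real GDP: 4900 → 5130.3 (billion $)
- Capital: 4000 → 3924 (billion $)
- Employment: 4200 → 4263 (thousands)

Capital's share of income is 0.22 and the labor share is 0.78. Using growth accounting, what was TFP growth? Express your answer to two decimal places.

TFP grew 3.95%.

Real GDP growth = (5130.3 − 4900) / 4900 = 4.7%.
Capital growth = (3924 − 4000) / 4000 = -1.9%.
Employment growth = (4263 − 4200) / 4200 = 1.5%.
Labor's share = 1 − 0.22 = 0.78.
Capital: 0.22 × (-1.9) = -0.418 pp.
Employment: 0.78 × 1.5 = 1.17 pp.
TFP growth = 4.7 − 0.752 = 3.948%.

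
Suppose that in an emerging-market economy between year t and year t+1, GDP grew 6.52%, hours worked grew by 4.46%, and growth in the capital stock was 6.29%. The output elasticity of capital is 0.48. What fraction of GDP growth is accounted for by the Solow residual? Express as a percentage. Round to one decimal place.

18.1%

Labor's share = 1 − 0.48 = 0.52.
The capital stock: 0.48 × 6.29 = 3.0192 pp.
Hours worked: 0.52 × 4.46 = 2.3192 pp.
TFP growth = 6.52 − 5.3384 = 1.1816%.
TFP share of growth = 1.1816 / 6.52 × 100 = 18.123%.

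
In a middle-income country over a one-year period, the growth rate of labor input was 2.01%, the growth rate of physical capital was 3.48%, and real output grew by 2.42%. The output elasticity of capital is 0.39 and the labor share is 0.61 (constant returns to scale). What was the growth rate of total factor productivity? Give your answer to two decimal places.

Labor's share = 1 − 0.39 = 0.61.
Physical capital: 0.39 × 3.48 = 1.3572 pp.
Labor input: 0.61 × 2.01 = 1.2261 pp.
TFP growth = 2.42 − 2.5833 = -0.1633%.

-0.16%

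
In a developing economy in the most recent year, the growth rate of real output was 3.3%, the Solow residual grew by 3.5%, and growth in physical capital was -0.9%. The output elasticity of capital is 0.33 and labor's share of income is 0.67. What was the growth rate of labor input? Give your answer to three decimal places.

Labor's share = 1 − 0.33 = 0.67.
gY = gA + 0.33×(-0.9) + 0.67×g.
0.67×g = 3.3 − 3.5 + 0.297 = 0.097.
g = 0.097 / 0.67 = 0.14478%.

0.145%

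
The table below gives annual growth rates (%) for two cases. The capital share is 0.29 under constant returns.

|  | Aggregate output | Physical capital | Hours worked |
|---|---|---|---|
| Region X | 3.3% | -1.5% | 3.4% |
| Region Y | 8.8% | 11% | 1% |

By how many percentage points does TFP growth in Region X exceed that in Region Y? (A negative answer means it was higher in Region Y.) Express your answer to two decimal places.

-3.58 percentage points

Labor's share = 1 − 0.29 = 0.71.
Region X: TFP = 3.3 + 0.435 − 2.414 = 1.321%.
Region Y: TFP = 8.8 − 3.19 − 0.71 = 4.9%.
Difference = 1.321 − (4.9) = -3.579 pp.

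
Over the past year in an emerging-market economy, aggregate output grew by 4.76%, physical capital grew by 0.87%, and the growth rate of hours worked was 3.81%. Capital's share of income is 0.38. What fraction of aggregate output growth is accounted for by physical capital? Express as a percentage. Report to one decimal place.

Physical capital accounted for 6.9% of growth.

Physical capital contributed 0.38 × 0.87 = 0.3306 pp.
Share of growth = 0.3306 / 4.76 × 100 = 6.945%.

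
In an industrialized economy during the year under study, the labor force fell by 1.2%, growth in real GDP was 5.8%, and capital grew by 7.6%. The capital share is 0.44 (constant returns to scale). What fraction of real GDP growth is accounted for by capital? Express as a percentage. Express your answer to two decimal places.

Capital contributed 0.44 × 7.6 = 3.344 pp.
Share of growth = 3.344 / 5.8 × 100 = 57.6552%.

57.66%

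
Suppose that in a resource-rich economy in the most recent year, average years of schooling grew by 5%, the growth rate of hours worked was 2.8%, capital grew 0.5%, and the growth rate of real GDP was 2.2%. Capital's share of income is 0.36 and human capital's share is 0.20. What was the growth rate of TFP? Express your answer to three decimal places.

Labor's share = 1 − 0.36 − 0.2 = 0.44.
Capital: 0.36 × 0.5 = 0.18 pp.
Average years of schooling: 0.2 × 5 = 1 pp.
Hours worked: 0.44 × 2.8 = 1.232 pp.
TFP growth = 2.2 − 2.412 = -0.212%.

-0.212%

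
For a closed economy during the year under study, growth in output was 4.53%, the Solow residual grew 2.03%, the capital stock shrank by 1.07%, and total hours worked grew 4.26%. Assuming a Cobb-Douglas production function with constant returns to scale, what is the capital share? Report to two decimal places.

gY = gA + α·gK + (1−α)·gL, so gY − gA − gL = α(gK − gL).
4.53 − 2.03 − 4.26 = α × (-1.07 − 4.26).
-1.76 = -5.33 α, so α = 0.3302.

0.33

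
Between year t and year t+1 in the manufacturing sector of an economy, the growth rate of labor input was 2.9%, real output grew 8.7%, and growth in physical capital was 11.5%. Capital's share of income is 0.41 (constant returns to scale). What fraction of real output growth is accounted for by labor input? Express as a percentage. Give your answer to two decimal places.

Labor input accounted for 19.67% of growth.

Labor's share = 1 − 0.41 = 0.59.
Labor input contributed 0.59 × 2.9 = 1.711 pp.
Share of growth = 1.711 / 8.7 × 100 = 19.6667%.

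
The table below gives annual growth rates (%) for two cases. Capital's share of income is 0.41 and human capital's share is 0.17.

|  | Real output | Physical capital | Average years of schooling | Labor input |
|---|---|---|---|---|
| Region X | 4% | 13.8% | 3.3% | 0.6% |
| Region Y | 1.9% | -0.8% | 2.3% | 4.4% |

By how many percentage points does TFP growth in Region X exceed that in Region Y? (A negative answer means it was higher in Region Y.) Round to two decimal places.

Labor's share = 1 − 0.41 − 0.17 = 0.42.
Region X: TFP = 4 − 5.658 − 0.561 − 0.252 = -2.471%.
Region Y: TFP = 1.9 + 0.328 − 0.391 − 1.848 = -0.011%.
Difference = -2.471 − (-0.011) = -2.46 pp.

-2.46 percentage points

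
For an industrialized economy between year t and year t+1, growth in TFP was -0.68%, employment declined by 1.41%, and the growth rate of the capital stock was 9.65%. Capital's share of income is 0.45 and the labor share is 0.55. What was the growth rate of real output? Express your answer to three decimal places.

Labor's share = 1 − 0.45 = 0.55.
The capital stock: 0.45 × 9.65 = 4.3425 pp.
Employment: 0.55 × (-1.41) = -0.7755 pp.
Output growth = -0.68 + 3.567 = 2.887%.

Real output grew 2.887%.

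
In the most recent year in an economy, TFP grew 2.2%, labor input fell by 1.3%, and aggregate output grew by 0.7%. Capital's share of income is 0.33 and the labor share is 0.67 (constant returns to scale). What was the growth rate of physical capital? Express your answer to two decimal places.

Labor's share = 1 − 0.33 = 0.67.
gY = gA + 0.67×(-1.3) + 0.33×g.
0.33×g = 0.7 − 2.2 + 0.871 = -0.629.
g = -0.629 / 0.33 = -1.9061%.

-1.91%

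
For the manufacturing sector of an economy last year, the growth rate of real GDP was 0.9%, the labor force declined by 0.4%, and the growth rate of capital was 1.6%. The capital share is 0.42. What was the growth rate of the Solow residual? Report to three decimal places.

0.460%

Labor's share = 1 − 0.42 = 0.58.
Capital: 0.42 × 1.6 = 0.672 pp.
The labor force: 0.58 × (-0.4) = -0.232 pp.
TFP growth = 0.9 − 0.44 = 0.46%.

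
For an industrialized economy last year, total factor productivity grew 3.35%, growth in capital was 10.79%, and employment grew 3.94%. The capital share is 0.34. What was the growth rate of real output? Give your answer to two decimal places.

Labor's share = 1 − 0.34 = 0.66.
Capital: 0.34 × 10.79 = 3.6686 pp.
Employment: 0.66 × 3.94 = 2.6004 pp.
Output growth = 3.35 + 6.269 = 9.619%.

Real output grew 9.62%.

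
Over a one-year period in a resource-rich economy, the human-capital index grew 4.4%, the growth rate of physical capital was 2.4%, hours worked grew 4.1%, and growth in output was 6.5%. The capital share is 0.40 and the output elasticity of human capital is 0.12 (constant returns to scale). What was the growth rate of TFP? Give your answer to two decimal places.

TFP grew 3.04%.

Labor's share = 1 − 0.4 − 0.12 = 0.48.
Physical capital: 0.4 × 2.4 = 0.96 pp.
The human-capital index: 0.12 × 4.4 = 0.528 pp.
Hours worked: 0.48 × 4.1 = 1.968 pp.
TFP growth = 6.5 − 3.456 = 3.044%.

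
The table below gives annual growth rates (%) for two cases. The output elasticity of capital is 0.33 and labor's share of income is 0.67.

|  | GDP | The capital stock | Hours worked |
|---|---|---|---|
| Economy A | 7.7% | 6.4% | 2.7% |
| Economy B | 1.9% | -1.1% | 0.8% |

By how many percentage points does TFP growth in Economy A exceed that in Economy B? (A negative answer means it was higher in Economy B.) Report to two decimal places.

2.05 percentage points

Labor's share = 1 − 0.33 = 0.67.
Economy A: TFP = 7.7 − 2.112 − 1.809 = 3.779%.
Economy B: TFP = 1.9 + 0.363 − 0.536 = 1.727%.
Difference = 3.779 − (1.727) = 2.052 pp.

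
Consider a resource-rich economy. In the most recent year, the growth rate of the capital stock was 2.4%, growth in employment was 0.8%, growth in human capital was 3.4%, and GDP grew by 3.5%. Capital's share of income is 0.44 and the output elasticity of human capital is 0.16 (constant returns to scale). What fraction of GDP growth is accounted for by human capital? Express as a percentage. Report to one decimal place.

15.5%

Human capital contributed 0.16 × 3.4 = 0.544 pp.
Share of growth = 0.544 / 3.5 × 100 = 15.543%.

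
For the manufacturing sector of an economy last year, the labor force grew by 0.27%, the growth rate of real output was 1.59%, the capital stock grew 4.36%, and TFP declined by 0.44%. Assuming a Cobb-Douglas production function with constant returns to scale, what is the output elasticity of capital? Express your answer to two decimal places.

α = 0.43

gY = gA + α·gK + (1−α)·gL, so gY − gA − gL = α(gK − gL).
1.59 + 0.44 − 0.27 = α × (4.36 − 0.27).
1.76 = 4.09 α, so α = 0.4303.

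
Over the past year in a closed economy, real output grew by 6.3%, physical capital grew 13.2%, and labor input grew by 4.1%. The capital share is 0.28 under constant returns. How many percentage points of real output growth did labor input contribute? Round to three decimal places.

Labor's share = 1 − 0.28 = 0.72.
Contribution = share × growth = 0.72 × 4.1 = 2.952 pp.

2.952 pp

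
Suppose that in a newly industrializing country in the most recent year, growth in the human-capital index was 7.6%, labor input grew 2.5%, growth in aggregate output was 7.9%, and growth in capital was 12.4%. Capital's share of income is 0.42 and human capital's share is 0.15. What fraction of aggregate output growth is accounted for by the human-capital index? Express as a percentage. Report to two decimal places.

The human-capital index accounted for 14.43% of growth.

The human-capital index contributed 0.15 × 7.6 = 1.14 pp.
Share of growth = 1.14 / 7.9 × 100 = 14.4304%.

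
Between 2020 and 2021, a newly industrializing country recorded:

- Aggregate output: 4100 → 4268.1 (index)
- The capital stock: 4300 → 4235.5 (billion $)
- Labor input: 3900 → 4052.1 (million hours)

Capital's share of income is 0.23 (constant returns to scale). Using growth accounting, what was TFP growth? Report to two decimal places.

Aggregate output growth = (4268.1 − 4100) / 4100 = 4.1%.
The capital stock growth = (4235.5 − 4300) / 4300 = -1.5%.
Labor input growth = (4052.1 − 3900) / 3900 = 3.9%.
Labor's share = 1 − 0.23 = 0.77.
The capital stock: 0.23 × (-1.5) = -0.345 pp.
Labor input: 0.77 × 3.9 = 3.003 pp.
TFP growth = 4.1 − 2.658 = 1.442%.

TFP growth was 1.44%.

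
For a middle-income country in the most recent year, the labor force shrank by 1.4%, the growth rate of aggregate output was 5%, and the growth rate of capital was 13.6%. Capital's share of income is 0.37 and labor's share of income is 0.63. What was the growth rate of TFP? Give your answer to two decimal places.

Labor's share = 1 − 0.37 = 0.63.
Capital: 0.37 × 13.6 = 5.032 pp.
The labor force: 0.63 × (-1.4) = -0.882 pp.
TFP growth = 5 − 4.15 = 0.85%.

0.85%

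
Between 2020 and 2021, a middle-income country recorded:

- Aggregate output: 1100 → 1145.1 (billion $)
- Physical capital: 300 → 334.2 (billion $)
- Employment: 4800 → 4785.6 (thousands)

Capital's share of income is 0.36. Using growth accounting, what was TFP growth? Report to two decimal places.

0.19%

Aggregate output growth = (1145.1 − 1100) / 1100 = 4.1%.
Physical capital growth = (334.2 − 300) / 300 = 11.4%.
Employment growth = (4785.6 − 4800) / 4800 = -0.3%.
Labor's share = 1 − 0.36 = 0.64.
Physical capital: 0.36 × 11.4 = 4.104 pp.
Employment: 0.64 × (-0.3) = -0.192 pp.
TFP growth = 4.1 − 3.912 = 0.188%.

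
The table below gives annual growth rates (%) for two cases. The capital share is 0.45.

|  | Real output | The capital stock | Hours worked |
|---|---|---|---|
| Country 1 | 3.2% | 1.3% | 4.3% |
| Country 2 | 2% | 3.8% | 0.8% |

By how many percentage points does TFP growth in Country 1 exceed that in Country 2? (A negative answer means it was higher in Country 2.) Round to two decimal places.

Labor's share = 1 − 0.45 = 0.55.
Country 1: TFP = 3.2 − 0.585 − 2.365 = 0.25%.
Country 2: TFP = 2 − 1.71 − 0.44 = -0.15%.
Difference = 0.25 − (-0.15) = 0.4 pp.

0.40 percentage points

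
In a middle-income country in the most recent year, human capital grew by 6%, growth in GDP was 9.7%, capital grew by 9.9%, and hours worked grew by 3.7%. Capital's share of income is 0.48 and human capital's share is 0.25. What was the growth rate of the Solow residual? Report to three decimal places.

2.449%

Labor's share = 1 − 0.48 − 0.25 = 0.27.
Capital: 0.48 × 9.9 = 4.752 pp.
Human capital: 0.25 × 6 = 1.5 pp.
Hours worked: 0.27 × 3.7 = 0.999 pp.
TFP growth = 9.7 − 7.251 = 2.449%.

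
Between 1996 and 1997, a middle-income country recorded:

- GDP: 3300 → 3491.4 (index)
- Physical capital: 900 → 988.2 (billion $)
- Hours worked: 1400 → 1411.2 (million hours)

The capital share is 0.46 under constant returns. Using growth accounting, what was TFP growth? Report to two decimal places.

0.86%

GDP growth = (3491.4 − 3300) / 3300 = 5.8%.
Physical capital growth = (988.2 − 900) / 900 = 9.8%.
Hours worked growth = (1411.2 − 1400) / 1400 = 0.8%.
Labor's share = 1 − 0.46 = 0.54.
Physical capital: 0.46 × 9.8 = 4.508 pp.
Hours worked: 0.54 × 0.8 = 0.432 pp.
TFP growth = 5.8 − 4.94 = 0.86%.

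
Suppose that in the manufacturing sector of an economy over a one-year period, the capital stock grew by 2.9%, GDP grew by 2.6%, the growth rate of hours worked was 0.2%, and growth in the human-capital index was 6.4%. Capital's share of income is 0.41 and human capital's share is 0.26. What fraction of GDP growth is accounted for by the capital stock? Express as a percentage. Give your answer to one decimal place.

The capital stock contributed 0.41 × 2.9 = 1.189 pp.
Share of growth = 1.189 / 2.6 × 100 = 45.731%.

The capital stock accounted for 45.7% of growth.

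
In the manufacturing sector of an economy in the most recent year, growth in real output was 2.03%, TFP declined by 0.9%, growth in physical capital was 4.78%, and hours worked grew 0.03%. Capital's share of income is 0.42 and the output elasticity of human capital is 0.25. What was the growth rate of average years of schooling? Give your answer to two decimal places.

Labor's share = 1 − 0.42 − 0.25 = 0.33.
gY = gA + 0.42×4.78 + 0.33×0.03 + 0.25×g.
0.25×g = 2.03 + 0.9 − 2.0175 = 0.9125.
g = 0.9125 / 0.25 = 3.65%.

3.65%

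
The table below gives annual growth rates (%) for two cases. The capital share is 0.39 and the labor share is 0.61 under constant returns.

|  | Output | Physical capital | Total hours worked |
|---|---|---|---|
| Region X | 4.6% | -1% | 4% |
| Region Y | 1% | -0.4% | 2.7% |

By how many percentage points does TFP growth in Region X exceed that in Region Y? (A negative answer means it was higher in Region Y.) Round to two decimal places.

Labor's share = 1 − 0.39 = 0.61.
Region X: TFP = 4.6 + 0.39 − 2.44 = 2.55%.
Region Y: TFP = 1 + 0.156 − 1.647 = -0.491%.
Difference = 2.55 − (-0.491) = 3.041 pp.

3.04 percentage points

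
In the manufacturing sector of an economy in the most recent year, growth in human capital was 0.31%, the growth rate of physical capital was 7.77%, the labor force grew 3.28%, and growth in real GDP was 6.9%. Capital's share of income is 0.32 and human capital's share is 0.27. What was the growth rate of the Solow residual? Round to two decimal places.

Labor's share = 1 − 0.32 − 0.27 = 0.41.
Physical capital: 0.32 × 7.77 = 2.4864 pp.
Human capital: 0.27 × 0.31 = 0.0837 pp.
The labor force: 0.41 × 3.28 = 1.3448 pp.
TFP growth = 6.9 − 3.9149 = 2.9851%.

2.99%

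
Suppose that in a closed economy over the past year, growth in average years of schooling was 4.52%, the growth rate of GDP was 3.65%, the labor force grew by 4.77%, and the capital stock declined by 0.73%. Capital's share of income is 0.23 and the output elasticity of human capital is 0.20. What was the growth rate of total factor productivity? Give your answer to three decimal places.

Labor's share = 1 − 0.23 − 0.2 = 0.57.
The capital stock: 0.23 × (-0.73) = -0.1679 pp.
Average years of schooling: 0.2 × 4.52 = 0.904 pp.
The labor force: 0.57 × 4.77 = 2.7189 pp.
TFP growth = 3.65 − 3.455 = 0.195%.

0.195%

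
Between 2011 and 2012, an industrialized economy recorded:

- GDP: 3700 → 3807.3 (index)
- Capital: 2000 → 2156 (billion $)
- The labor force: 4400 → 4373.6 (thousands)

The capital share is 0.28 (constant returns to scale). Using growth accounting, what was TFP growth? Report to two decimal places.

1.15%

GDP growth = (3807.3 − 3700) / 3700 = 2.9%.
Capital growth = (2156 − 2000) / 2000 = 7.8%.
The labor force growth = (4373.6 − 4400) / 4400 = -0.6%.
Labor's share = 1 − 0.28 = 0.72.
Capital: 0.28 × 7.8 = 2.184 pp.
The labor force: 0.72 × (-0.6) = -0.432 pp.
TFP growth = 2.9 − 1.752 = 1.148%.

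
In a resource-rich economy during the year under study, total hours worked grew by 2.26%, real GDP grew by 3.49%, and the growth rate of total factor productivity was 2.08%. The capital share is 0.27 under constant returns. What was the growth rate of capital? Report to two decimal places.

Labor's share = 1 − 0.27 = 0.73.
gY = gA + 0.73×2.26 + 0.27×g.
0.27×g = 3.49 − 2.08 − 1.6498 = -0.2398.
g = -0.2398 / 0.27 = -0.8881%.

-0.89%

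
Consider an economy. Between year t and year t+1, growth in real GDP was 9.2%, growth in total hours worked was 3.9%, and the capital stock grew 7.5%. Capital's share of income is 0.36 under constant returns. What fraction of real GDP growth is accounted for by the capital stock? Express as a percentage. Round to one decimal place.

The capital stock contributed 0.36 × 7.5 = 2.7 pp.
Share of growth = 2.7 / 9.2 × 100 = 29.348%.

The capital stock accounted for 29.3% of growth.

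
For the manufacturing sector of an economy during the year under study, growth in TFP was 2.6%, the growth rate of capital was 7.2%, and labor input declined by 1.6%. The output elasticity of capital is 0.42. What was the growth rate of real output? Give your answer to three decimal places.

Real output growth was 4.696%.

Labor's share = 1 − 0.42 = 0.58.
Capital: 0.42 × 7.2 = 3.024 pp.
Labor input: 0.58 × (-1.6) = -0.928 pp.
Output growth = 2.6 + 2.096 = 4.696%.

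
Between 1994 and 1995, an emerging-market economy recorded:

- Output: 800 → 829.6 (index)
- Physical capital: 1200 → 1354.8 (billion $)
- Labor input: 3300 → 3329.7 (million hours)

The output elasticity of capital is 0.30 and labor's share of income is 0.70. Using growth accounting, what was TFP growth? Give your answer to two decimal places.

Output growth = (829.6 − 800) / 800 = 3.7%.
Physical capital growth = (1354.8 − 1200) / 1200 = 12.9%.
Labor input growth = (3329.7 − 3300) / 3300 = 0.9%.
Labor's share = 1 − 0.3 = 0.7.
Physical capital: 0.3 × 12.9 = 3.87 pp.
Labor input: 0.7 × 0.9 = 0.63 pp.
TFP growth = 3.7 − 4.5 = -0.8%.

-0.80%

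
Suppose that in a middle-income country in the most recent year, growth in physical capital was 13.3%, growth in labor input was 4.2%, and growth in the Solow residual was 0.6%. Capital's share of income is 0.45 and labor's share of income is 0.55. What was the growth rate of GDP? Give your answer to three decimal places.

GDP grew 8.895%.

Labor's share = 1 − 0.45 = 0.55.
Physical capital: 0.45 × 13.3 = 5.985 pp.
Labor input: 0.55 × 4.2 = 2.31 pp.
Output growth = 0.6 + 8.295 = 8.895%.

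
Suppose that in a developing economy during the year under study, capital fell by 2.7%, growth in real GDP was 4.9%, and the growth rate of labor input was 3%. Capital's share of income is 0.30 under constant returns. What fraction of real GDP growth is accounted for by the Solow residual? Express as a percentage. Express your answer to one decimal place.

The Solow residual accounted for 73.7% of growth.

Labor's share = 1 − 0.3 = 0.7.
Capital: 0.3 × (-2.7) = -0.81 pp.
Labor input: 0.7 × 3 = 2.1 pp.
TFP growth = 4.9 − 1.29 = 3.61%.
TFP share of growth = 3.61 / 4.9 × 100 = 73.673%.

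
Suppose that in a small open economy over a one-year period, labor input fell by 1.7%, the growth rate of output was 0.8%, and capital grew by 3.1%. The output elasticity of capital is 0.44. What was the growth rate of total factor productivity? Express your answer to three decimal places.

Total factor productivity growth was 0.388%.

Labor's share = 1 − 0.44 = 0.56.
Capital: 0.44 × 3.1 = 1.364 pp.
Labor input: 0.56 × (-1.7) = -0.952 pp.
TFP growth = 0.8 − 0.412 = 0.388%.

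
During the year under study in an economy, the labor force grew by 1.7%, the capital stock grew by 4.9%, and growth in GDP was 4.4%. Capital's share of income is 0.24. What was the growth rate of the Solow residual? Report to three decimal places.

1.932%

Labor's share = 1 − 0.24 = 0.76.
The capital stock: 0.24 × 4.9 = 1.176 pp.
The labor force: 0.76 × 1.7 = 1.292 pp.
TFP growth = 4.4 − 2.468 = 1.932%.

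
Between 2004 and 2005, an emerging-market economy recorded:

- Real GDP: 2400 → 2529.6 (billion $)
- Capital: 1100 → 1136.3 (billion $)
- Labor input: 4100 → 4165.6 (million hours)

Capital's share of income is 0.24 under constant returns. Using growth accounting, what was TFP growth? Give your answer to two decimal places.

Real GDP growth = (2529.6 − 2400) / 2400 = 5.4%.
Capital growth = (1136.3 − 1100) / 1100 = 3.3%.
Labor input growth = (4165.6 − 4100) / 4100 = 1.6%.
Labor's share = 1 − 0.24 = 0.76.
Capital: 0.24 × 3.3 = 0.792 pp.
Labor input: 0.76 × 1.6 = 1.216 pp.
TFP growth = 5.4 − 2.008 = 3.392%.

3.39%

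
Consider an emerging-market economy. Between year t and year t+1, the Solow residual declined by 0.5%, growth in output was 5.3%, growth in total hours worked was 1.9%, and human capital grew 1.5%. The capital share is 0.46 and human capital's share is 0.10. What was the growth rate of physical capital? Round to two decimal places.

10.47%

Labor's share = 1 − 0.46 − 0.1 = 0.44.
gY = gA + 0.1×1.5 + 0.44×1.9 + 0.46×g.
0.46×g = 5.3 + 0.5 − 0.986 = 4.814.
g = 4.814 / 0.46 = 10.4652%.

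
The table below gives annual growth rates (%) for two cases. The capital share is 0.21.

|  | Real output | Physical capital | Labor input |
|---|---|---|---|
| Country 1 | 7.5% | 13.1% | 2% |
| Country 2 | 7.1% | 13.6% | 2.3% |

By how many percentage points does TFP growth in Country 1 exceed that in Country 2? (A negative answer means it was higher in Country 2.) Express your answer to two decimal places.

0.74 percentage points

Labor's share = 1 − 0.21 = 0.79.
Country 1: TFP = 7.5 − 2.751 − 1.58 = 3.169%.
Country 2: TFP = 7.1 − 2.856 − 1.817 = 2.427%.
Difference = 3.169 − (2.427) = 0.742 pp.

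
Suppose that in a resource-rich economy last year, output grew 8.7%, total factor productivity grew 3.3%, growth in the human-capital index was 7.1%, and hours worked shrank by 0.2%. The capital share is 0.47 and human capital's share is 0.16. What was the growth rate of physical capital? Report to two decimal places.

Physical capital grew 9.23%.

Labor's share = 1 − 0.47 − 0.16 = 0.37.
gY = gA + 0.16×7.1 + 0.37×(-0.2) + 0.47×g.
0.47×g = 8.7 − 3.3 − 1.062 = 4.338.
g = 4.338 / 0.47 = 9.2298%.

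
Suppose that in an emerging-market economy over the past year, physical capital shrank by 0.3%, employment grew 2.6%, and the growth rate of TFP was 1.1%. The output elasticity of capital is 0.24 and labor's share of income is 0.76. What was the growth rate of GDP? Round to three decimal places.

3.004%

Labor's share = 1 − 0.24 = 0.76.
Physical capital: 0.24 × (-0.3) = -0.072 pp.
Employment: 0.76 × 2.6 = 1.976 pp.
Output growth = 1.1 + 1.904 = 3.004%.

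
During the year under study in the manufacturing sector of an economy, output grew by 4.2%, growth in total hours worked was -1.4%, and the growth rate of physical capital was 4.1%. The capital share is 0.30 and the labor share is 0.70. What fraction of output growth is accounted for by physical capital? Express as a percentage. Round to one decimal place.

Physical capital accounted for 29.3% of growth.

Physical capital contributed 0.3 × 4.1 = 1.23 pp.
Share of growth = 1.23 / 4.2 × 100 = 29.286%.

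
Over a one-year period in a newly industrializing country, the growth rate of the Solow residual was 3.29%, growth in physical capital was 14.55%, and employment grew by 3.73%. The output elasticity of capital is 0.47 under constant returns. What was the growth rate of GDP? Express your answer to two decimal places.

12.11%

Labor's share = 1 − 0.47 = 0.53.
Physical capital: 0.47 × 14.55 = 6.8385 pp.
Employment: 0.53 × 3.73 = 1.9769 pp.
Output growth = 3.29 + 8.8154 = 12.1054%.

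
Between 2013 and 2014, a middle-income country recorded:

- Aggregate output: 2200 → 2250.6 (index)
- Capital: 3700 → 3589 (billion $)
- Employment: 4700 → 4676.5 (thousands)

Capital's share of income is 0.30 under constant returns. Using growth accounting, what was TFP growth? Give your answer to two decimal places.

Aggregate output growth = (2250.6 − 2200) / 2200 = 2.3%.
Capital growth = (3589 − 3700) / 3700 = -3%.
Employment growth = (4676.5 − 4700) / 4700 = -0.5%.
Labor's share = 1 − 0.3 = 0.7.
Capital: 0.3 × (-3) = -0.9 pp.
Employment: 0.7 × (-0.5) = -0.35 pp.
TFP growth = 2.3 + 1.25 = 3.55%.

TFP growth was 3.55%.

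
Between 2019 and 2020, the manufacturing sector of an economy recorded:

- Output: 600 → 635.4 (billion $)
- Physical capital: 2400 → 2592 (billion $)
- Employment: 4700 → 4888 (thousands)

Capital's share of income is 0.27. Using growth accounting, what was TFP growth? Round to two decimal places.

Output growth = (635.4 − 600) / 600 = 5.9%.
Physical capital growth = (2592 − 2400) / 2400 = 8%.
Employment growth = (4888 − 4700) / 4700 = 4%.
Labor's share = 1 − 0.27 = 0.73.
Physical capital: 0.27 × 8 = 2.16 pp.
Employment: 0.73 × 4 = 2.92 pp.
TFP growth = 5.9 − 5.08 = 0.82%.

0.82%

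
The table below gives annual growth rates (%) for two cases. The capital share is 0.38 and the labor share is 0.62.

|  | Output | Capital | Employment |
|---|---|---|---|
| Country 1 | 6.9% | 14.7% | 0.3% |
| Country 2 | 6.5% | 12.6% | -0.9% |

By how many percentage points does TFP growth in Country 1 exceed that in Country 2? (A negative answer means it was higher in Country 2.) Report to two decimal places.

Labor's share = 1 − 0.38 = 0.62.
Country 1: TFP = 6.9 − 5.586 − 0.186 = 1.128%.
Country 2: TFP = 6.5 − 4.788 + 0.558 = 2.27%.
Difference = 1.128 − (2.27) = -1.142 pp.

-1.14 percentage points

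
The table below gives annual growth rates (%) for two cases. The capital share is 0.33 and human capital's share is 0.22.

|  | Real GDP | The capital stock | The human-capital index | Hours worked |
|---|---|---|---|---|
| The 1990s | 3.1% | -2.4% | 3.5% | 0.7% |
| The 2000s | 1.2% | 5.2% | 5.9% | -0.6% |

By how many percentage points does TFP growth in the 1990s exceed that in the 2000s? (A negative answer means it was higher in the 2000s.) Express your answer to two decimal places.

4.35 percentage points

Labor's share = 1 − 0.33 − 0.22 = 0.45.
The 1990s: TFP = 3.1 + 0.792 − 0.77 − 0.315 = 2.807%.
The 2000s: TFP = 1.2 − 1.716 − 1.298 + 0.27 = -1.544%.
Difference = 2.807 − (-1.544) = 4.351 pp.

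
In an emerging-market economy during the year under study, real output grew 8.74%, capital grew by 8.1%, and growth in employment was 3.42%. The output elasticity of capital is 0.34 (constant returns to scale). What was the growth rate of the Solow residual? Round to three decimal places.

3.729%

Labor's share = 1 − 0.34 = 0.66.
Capital: 0.34 × 8.1 = 2.754 pp.
Employment: 0.66 × 3.42 = 2.2572 pp.
TFP growth = 8.74 − 5.0112 = 3.7288%.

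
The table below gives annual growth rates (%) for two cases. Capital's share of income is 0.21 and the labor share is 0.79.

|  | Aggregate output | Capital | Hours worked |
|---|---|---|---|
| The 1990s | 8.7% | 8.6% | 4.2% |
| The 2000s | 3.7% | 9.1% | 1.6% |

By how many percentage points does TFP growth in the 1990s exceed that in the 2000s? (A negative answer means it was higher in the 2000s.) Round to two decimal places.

3.05 percentage points

Labor's share = 1 − 0.21 = 0.79.
The 1990s: TFP = 8.7 − 1.806 − 3.318 = 3.576%.
The 2000s: TFP = 3.7 − 1.911 − 1.264 = 0.525%.
Difference = 3.576 − (0.525) = 3.051 pp.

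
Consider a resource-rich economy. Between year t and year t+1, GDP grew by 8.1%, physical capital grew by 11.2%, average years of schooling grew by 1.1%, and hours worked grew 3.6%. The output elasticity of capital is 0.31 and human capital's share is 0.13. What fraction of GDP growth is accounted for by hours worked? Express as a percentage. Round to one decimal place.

Labor's share = 1 − 0.31 − 0.13 = 0.56.
Hours worked contributed 0.56 × 3.6 = 2.016 pp.
Share of growth = 2.016 / 8.1 × 100 = 24.889%.

24.9%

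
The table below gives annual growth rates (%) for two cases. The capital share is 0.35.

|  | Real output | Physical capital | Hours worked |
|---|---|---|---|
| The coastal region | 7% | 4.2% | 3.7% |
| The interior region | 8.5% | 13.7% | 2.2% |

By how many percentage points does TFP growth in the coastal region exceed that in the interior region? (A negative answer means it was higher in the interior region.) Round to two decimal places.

Labor's share = 1 − 0.35 = 0.65.
The coastal region: TFP = 7 − 1.47 − 2.405 = 3.125%.
The interior region: TFP = 8.5 − 4.795 − 1.43 = 2.275%.
Difference = 3.125 − (2.275) = 0.85 pp.

0.85 percentage points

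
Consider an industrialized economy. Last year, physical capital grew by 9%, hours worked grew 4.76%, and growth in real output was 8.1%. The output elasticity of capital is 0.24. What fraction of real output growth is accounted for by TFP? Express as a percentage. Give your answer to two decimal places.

Labor's share = 1 − 0.24 = 0.76.
Physical capital: 0.24 × 9 = 2.16 pp.
Hours worked: 0.76 × 4.76 = 3.6176 pp.
TFP growth = 8.1 − 5.7776 = 2.3224%.
TFP share of growth = 2.3224 / 8.1 × 100 = 28.6716%.

28.67%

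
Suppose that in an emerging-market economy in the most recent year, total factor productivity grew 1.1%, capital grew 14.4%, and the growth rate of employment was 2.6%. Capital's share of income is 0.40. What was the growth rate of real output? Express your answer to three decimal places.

Real output grew 8.420%.

Labor's share = 1 − 0.4 = 0.6.
Capital: 0.4 × 14.4 = 5.76 pp.
Employment: 0.6 × 2.6 = 1.56 pp.
Output growth = 1.1 + 7.32 = 8.42%.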